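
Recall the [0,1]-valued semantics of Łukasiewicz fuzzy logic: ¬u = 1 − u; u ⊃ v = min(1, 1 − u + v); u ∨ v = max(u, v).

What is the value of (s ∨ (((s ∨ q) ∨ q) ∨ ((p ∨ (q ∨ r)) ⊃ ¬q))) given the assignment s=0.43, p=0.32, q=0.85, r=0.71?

(s ∨ q) = max(0.43, 0.85) = 0.85
((s ∨ q) ∨ q) = max(0.85, 0.85) = 0.85
(q ∨ r) = max(0.85, 0.71) = 0.85
(p ∨ (q ∨ r)) = max(0.32, 0.85) = 0.85
¬q: Łukasiewicz ¬ gives 1 − 0.85 = 0.15
((p ∨ (q ∨ r)) ⊃ ¬q): min(1, 1 − 0.85 + 0.15) = 0.3
(((s ∨ q) ∨ q) ∨ ((p ∨ (q ∨ r)) ⊃ ¬q)) = max(0.85, 0.3) = 0.85
(s ∨ (((s ∨ q) ∨ q) ∨ ((p ∨ (q ∨ r)) ⊃ ¬q))) = max(0.43, 0.85) = 0.85

0.85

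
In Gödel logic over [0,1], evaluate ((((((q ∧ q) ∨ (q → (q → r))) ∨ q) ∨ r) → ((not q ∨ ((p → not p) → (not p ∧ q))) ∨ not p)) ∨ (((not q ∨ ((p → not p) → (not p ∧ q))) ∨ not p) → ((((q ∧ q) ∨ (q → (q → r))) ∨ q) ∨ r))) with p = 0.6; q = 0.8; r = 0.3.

1.00

(q ∧ q) = min(0.8, 0.8) = 0.8
(q → r): 0.8 > 0.3, so result = 0.3
(q → (q → r)): 0.8 > 0.3, so result = 0.3
((q ∧ q) ∨ (q → (q → r))) = max(0.8, 0.3) = 0.8
(((q ∧ q) ∨ (q → (q → r))) ∨ q) = max(0.8, 0.8) = 0.8
((((q ∧ q) ∨ (q → (q → r))) ∨ q) ∨ r) = max(0.8, 0.3) = 0.8
not q: Gödel ¬ of 0.8 = 0 (operand ≠ 0)
not p: Gödel ¬ of 0.6 = 0 (operand ≠ 0)
(p → not p): 0.6 > 0, so result = 0
not p: Gödel ¬ of 0.6 = 0 (operand ≠ 0)
(not p ∧ q) = min(0, 0.8) = 0
((p → not p) → (not p ∧ q)): 0 ≤ 0, so result = 1
(not q ∨ ((p → not p) → (not p ∧ q))) = max(0, 1) = 1
not p: Gödel ¬ of 0.6 = 0 (operand ≠ 0)
((not q ∨ ((p → not p) → (not p ∧ q))) ∨ not p) = max(1, 0) = 1
(((((q ∧ q) ∨ (q → (q → r))) ∨ q) ∨ r) → ((not q ∨ ((p → not p) → (not p ∧ q))) ∨ not p)): 0.8 ≤ 1, so result = 1
not q: Gödel ¬ of 0.8 = 0 (operand ≠ 0)
not p: Gödel ¬ of 0.6 = 0 (operand ≠ 0)
(p → not p): 0.6 > 0, so result = 0
not p: Gödel ¬ of 0.6 = 0 (operand ≠ 0)
(not p ∧ q) = min(0, 0.8) = 0
((p → not p) → (not p ∧ q)): 0 ≤ 0, so result = 1
(not q ∨ ((p → not p) → (not p ∧ q))) = max(0, 1) = 1
not p: Gödel ¬ of 0.6 = 0 (operand ≠ 0)
((not q ∨ ((p → not p) → (not p ∧ q))) ∨ not p) = max(1, 0) = 1
(q ∧ q) = min(0.8, 0.8) = 0.8
(q → r): 0.8 > 0.3, so result = 0.3
(q → (q → r)): 0.8 > 0.3, so result = 0.3
((q ∧ q) ∨ (q → (q → r))) = max(0.8, 0.3) = 0.8
(((q ∧ q) ∨ (q → (q → r))) ∨ q) = max(0.8, 0.8) = 0.8
((((q ∧ q) ∨ (q → (q → r))) ∨ q) ∨ r) = max(0.8, 0.3) = 0.8
(((not q ∨ ((p → not p) → (not p ∧ q))) ∨ not p) → ((((q ∧ q) ∨ (q → (q → r))) ∨ q) ∨ r)): 1 > 0.8, so result = 0.8
((((((q ∧ q) ∨ (q → (q → r))) ∨ q) ∨ r) → ((not q ∨ ((p → not p) → (not p ∧ q))) ∨ not p)) ∨ (((not q ∨ ((p → not p) → (not p ∧ q))) ∨ not p) → ((((q ∧ q) ∨ (q → (q → r))) ∨ q) ∨ r))) = max(1, 0.8) = 1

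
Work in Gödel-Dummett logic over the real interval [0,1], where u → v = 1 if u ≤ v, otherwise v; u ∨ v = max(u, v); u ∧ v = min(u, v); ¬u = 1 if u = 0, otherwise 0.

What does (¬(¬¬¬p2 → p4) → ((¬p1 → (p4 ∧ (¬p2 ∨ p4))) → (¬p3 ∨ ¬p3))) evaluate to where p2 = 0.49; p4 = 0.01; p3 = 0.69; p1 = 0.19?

1.00

¬p2: Gödel ¬ of 0.49 = 0 (operand ≠ 0)
¬¬p2: Gödel ¬ of 0 = 1 (operand is 0)
¬¬¬p2: Gödel ¬ of 1 = 0 (operand ≠ 0)
(¬¬¬p2 → p4): 0 ≤ 0.01, so result = 1
¬(¬¬¬p2 → p4): Gödel ¬ of 1 = 0 (operand ≠ 0)
¬p1: Gödel ¬ of 0.19 = 0 (operand ≠ 0)
¬p2: Gödel ¬ of 0.49 = 0 (operand ≠ 0)
(¬p2 ∨ p4) = max(0, 0.01) = 0.01
(p4 ∧ (¬p2 ∨ p4)) = min(0.01, 0.01) = 0.01
(¬p1 → (p4 ∧ (¬p2 ∨ p4))): 0 ≤ 0.01, so result = 1
¬p3: Gödel ¬ of 0.69 = 0 (operand ≠ 0)
¬p3: Gödel ¬ of 0.69 = 0 (operand ≠ 0)
(¬p3 ∨ ¬p3) = max(0, 0) = 0
((¬p1 → (p4 ∧ (¬p2 ∨ p4))) → (¬p3 ∨ ¬p3)): 1 > 0, so result = 0
(¬(¬¬¬p2 → p4) → ((¬p1 → (p4 ∧ (¬p2 ∨ p4))) → (¬p3 ∨ ¬p3))): 0 ≤ 0, so result = 1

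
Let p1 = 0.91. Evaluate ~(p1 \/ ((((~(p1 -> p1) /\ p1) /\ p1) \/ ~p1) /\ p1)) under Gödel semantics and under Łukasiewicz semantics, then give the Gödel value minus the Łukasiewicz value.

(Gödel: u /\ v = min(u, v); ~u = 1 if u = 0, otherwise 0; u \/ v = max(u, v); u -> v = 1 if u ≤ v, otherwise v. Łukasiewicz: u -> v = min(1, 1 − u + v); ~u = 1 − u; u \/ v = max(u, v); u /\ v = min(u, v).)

Gödel evaluation:
  (p1 -> p1): 0.91 ≤ 0.91, so result = 1
  ~(p1 -> p1): Gödel ¬ of 1 = 0 (operand ≠ 0)
  (~(p1 -> p1) /\ p1) = min(0, 0.91) = 0
  ((~(p1 -> p1) /\ p1) /\ p1) = min(0, 0.91) = 0
  ~p1: Gödel ¬ of 0.91 = 0 (operand ≠ 0)
  (((~(p1 -> p1) /\ p1) /\ p1) \/ ~p1) = max(0, 0) = 0
  ((((~(p1 -> p1) /\ p1) /\ p1) \/ ~p1) /\ p1) = min(0, 0.91) = 0
  (p1 \/ ((((~(p1 -> p1) /\ p1) /\ p1) \/ ~p1) /\ p1)) = max(0.91, 0) = 0.91
  ~(p1 \/ ((((~(p1 -> p1) /\ p1) /\ p1) \/ ~p1) /\ p1)): Gödel ¬ of 0.91 = 0 (operand ≠ 0)
  Gödel value = 0
Łukasiewicz evaluation:
  (p1 -> p1): min(1, 1 − 0.91 + 0.91) = 1
  ~(p1 -> p1): Łukasiewicz ¬ gives 1 − 1 = 0
  (~(p1 -> p1) /\ p1) = min(0, 0.91) = 0
  ((~(p1 -> p1) /\ p1) /\ p1) = min(0, 0.91) = 0
  ~p1: Łukasiewicz ¬ gives 1 − 0.91 = 0.09
  (((~(p1 -> p1) /\ p1) /\ p1) \/ ~p1) = max(0, 0.09) = 0.09
  ((((~(p1 -> p1) /\ p1) /\ p1) \/ ~p1) /\ p1) = min(0.09, 0.91) = 0.09
  (p1 \/ ((((~(p1 -> p1) /\ p1) /\ p1) \/ ~p1) /\ p1)) = max(0.91, 0.09) = 0.91
  ~(p1 \/ ((((~(p1 -> p1) /\ p1) /\ p1) \/ ~p1) /\ p1)): Łukasiewicz ¬ gives 1 − 0.91 = 0.09
  Łukasiewicz value = 0.09
Difference: 0 − 0.09 = -0.09

-0.09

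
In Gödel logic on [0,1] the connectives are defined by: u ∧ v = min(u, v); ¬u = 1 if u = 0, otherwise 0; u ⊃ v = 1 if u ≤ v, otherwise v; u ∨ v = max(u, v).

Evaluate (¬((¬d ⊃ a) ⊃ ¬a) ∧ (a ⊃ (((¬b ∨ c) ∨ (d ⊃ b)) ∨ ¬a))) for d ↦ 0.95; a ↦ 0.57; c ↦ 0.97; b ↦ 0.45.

1.00

¬d: Gödel ¬ of 0.95 = 0 (operand ≠ 0)
(¬d ⊃ a): 0 ≤ 0.57, so result = 1
¬a: Gödel ¬ of 0.57 = 0 (operand ≠ 0)
((¬d ⊃ a) ⊃ ¬a): 1 > 0, so result = 0
¬((¬d ⊃ a) ⊃ ¬a): Gödel ¬ of 0 = 1 (operand is 0)
¬b: Gödel ¬ of 0.45 = 0 (operand ≠ 0)
(¬b ∨ c) = max(0, 0.97) = 0.97
(d ⊃ b): 0.95 > 0.45, so result = 0.45
((¬b ∨ c) ∨ (d ⊃ b)) = max(0.97, 0.45) = 0.97
¬a: Gödel ¬ of 0.57 = 0 (operand ≠ 0)
(((¬b ∨ c) ∨ (d ⊃ b)) ∨ ¬a) = max(0.97, 0) = 0.97
(a ⊃ (((¬b ∨ c) ∨ (d ⊃ b)) ∨ ¬a)): 0.57 ≤ 0.97, so result = 1
(¬((¬d ⊃ a) ⊃ ¬a) ∧ (a ⊃ (((¬b ∨ c) ∨ (d ⊃ b)) ∨ ¬a))) = min(1, 1) = 1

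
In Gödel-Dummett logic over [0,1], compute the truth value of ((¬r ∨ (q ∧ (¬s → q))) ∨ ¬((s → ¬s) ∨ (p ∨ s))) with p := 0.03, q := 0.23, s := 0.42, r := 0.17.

0.23

¬r: Gödel ¬ of 0.17 = 0 (operand ≠ 0)
¬s: Gödel ¬ of 0.42 = 0 (operand ≠ 0)
(¬s → q): 0 ≤ 0.23, so result = 1
(q ∧ (¬s → q)) = min(0.23, 1) = 0.23
(¬r ∨ (q ∧ (¬s → q))) = max(0, 0.23) = 0.23
¬s: Gödel ¬ of 0.42 = 0 (operand ≠ 0)
(s → ¬s): 0.42 > 0, so result = 0
(p ∨ s) = max(0.03, 0.42) = 0.42
((s → ¬s) ∨ (p ∨ s)) = max(0, 0.42) = 0.42
¬((s → ¬s) ∨ (p ∨ s)): Gödel ¬ of 0.42 = 0 (operand ≠ 0)
((¬r ∨ (q ∧ (¬s → q))) ∨ ¬((s → ¬s) ∨ (p ∨ s))) = max(0.23, 0) = 0.23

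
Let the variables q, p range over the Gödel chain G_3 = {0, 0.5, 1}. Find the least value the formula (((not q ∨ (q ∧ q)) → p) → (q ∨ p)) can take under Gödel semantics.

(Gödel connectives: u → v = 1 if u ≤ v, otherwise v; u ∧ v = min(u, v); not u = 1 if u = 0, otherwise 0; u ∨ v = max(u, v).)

0.50

The minimum is attained at q = 0.5, p = 0.5:
  not q: Gödel ¬ of 0.5 = 0 (operand ≠ 0)
  (q ∧ q) = min(0.5, 0.5) = 0.5
  (not q ∨ (q ∧ q)) = max(0, 0.5) = 0.5
  ((not q ∨ (q ∧ q)) → p): 0.5 ≤ 0.5, so result = 1
  (q ∨ p) = max(0.5, 0.5) = 0.5
  (((not q ∨ (q ∧ q)) → p) → (q ∨ p)): 1 > 0.5, so result = 0.5
Checking all 9 assignments confirms none give a value below 0.50.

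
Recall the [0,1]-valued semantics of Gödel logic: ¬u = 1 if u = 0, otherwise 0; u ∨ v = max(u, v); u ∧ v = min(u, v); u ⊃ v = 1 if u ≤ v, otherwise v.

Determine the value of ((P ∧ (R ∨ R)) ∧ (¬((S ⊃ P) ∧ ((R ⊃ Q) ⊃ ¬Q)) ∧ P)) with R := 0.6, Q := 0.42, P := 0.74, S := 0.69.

(R ∨ R) = max(0.6, 0.6) = 0.6
(P ∧ (R ∨ R)) = min(0.74, 0.6) = 0.6
(S ⊃ P): 0.69 ≤ 0.74, so result = 1
(R ⊃ Q): 0.6 > 0.42, so result = 0.42
¬Q: Gödel ¬ of 0.42 = 0 (operand ≠ 0)
((R ⊃ Q) ⊃ ¬Q): 0.42 > 0, so result = 0
((S ⊃ P) ∧ ((R ⊃ Q) ⊃ ¬Q)) = min(1, 0) = 0
¬((S ⊃ P) ∧ ((R ⊃ Q) ⊃ ¬Q)): Gödel ¬ of 0 = 1 (operand is 0)
(¬((S ⊃ P) ∧ ((R ⊃ Q) ⊃ ¬Q)) ∧ P) = min(1, 0.74) = 0.74
((P ∧ (R ∨ R)) ∧ (¬((S ⊃ P) ∧ ((R ⊃ Q) ⊃ ¬Q)) ∧ P)) = min(0.6, 0.74) = 0.6

0.60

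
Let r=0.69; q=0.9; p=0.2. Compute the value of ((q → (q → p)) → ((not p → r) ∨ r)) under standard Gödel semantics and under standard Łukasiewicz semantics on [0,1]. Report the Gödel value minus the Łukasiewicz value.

0.00

Gödel evaluation:
  (q → p): 0.9 > 0.2, so result = 0.2
  (q → (q → p)): 0.9 > 0.2, so result = 0.2
  not p: Gödel ¬ of 0.2 = 0 (operand ≠ 0)
  (not p → r): 0 ≤ 0.69, so result = 1
  ((not p → r) ∨ r) = max(1, 0.69) = 1
  ((q → (q → p)) → ((not p → r) ∨ r)): 0.2 ≤ 1, so result = 1
  Gödel value = 1
Łukasiewicz evaluation:
  (q → p): min(1, 1 − 0.9 + 0.2) = 0.3
  (q → (q → p)): min(1, 1 − 0.9 + 0.3) = 0.4
  not p: Łukasiewicz ¬ gives 1 − 0.2 = 0.8
  (not p → r): min(1, 1 − 0.8 + 0.69) = 0.89
  ((not p → r) ∨ r) = max(0.89, 0.69) = 0.89
  ((q → (q → p)) → ((not p → r) ∨ r)): min(1, 1 − 0.4 + 0.89) = 1
  Łukasiewicz value = 1
Difference: 1 − 1 = 0.00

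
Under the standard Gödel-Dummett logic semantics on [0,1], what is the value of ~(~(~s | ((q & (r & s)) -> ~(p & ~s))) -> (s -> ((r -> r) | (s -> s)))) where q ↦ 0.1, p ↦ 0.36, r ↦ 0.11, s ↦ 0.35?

~s: Gödel ¬ of 0.35 = 0 (operand ≠ 0)
(r & s) = min(0.11, 0.35) = 0.11
(q & (r & s)) = min(0.1, 0.11) = 0.1
~s: Gödel ¬ of 0.35 = 0 (operand ≠ 0)
(p & ~s) = min(0.36, 0) = 0
~(p & ~s): Gödel ¬ of 0 = 1 (operand is 0)
((q & (r & s)) -> ~(p & ~s)): 0.1 ≤ 1, so result = 1
(~s | ((q & (r & s)) -> ~(p & ~s))) = max(0, 1) = 1
~(~s | ((q & (r & s)) -> ~(p & ~s))): Gödel ¬ of 1 = 0 (operand ≠ 0)
(r -> r): 0.11 ≤ 0.11, so result = 1
(s -> s): 0.35 ≤ 0.35, so result = 1
((r -> r) | (s -> s)) = max(1, 1) = 1
(s -> ((r -> r) | (s -> s))): 0.35 ≤ 1, so result = 1
(~(~s | ((q & (r & s)) -> ~(p & ~s))) -> (s -> ((r -> r) | (s -> s)))): 0 ≤ 1, so result = 1
~(~(~s | ((q & (r & s)) -> ~(p & ~s))) -> (s -> ((r -> r) | (s -> s)))): Gödel ¬ of 1 = 0 (operand ≠ 0)

0.00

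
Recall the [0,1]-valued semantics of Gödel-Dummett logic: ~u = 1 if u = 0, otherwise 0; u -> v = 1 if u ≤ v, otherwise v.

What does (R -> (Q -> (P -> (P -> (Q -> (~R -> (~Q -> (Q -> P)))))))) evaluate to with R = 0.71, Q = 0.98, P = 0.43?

1.00

~R: Gödel ¬ of 0.71 = 0 (operand ≠ 0)
~Q: Gödel ¬ of 0.98 = 0 (operand ≠ 0)
(Q -> P): 0.98 > 0.43, so result = 0.43
(~Q -> (Q -> P)): 0 ≤ 0.43, so result = 1
(~R -> (~Q -> (Q -> P))): 0 ≤ 1, so result = 1
(Q -> (~R -> (~Q -> (Q -> P)))): 0.98 ≤ 1, so result = 1
(P -> (Q -> (~R -> (~Q -> (Q -> P))))): 0.43 ≤ 1, so result = 1
(P -> (P -> (Q -> (~R -> (~Q -> (Q -> P)))))): 0.43 ≤ 1, so result = 1
(Q -> (P -> (P -> (Q -> (~R -> (~Q -> (Q -> P))))))): 0.98 ≤ 1, so result = 1
(R -> (Q -> (P -> (P -> (Q -> (~R -> (~Q -> (Q -> P)))))))): 0.71 ≤ 1, so result = 1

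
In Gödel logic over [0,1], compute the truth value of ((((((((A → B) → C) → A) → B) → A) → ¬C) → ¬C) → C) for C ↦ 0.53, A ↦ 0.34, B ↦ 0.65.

(A → B): 0.34 ≤ 0.65, so result = 1
((A → B) → C): 1 > 0.53, so result = 0.53
(((A → B) → C) → A): 0.53 > 0.34, so result = 0.34
((((A → B) → C) → A) → B): 0.34 ≤ 0.65, so result = 1
(((((A → B) → C) → A) → B) → A): 1 > 0.34, so result = 0.34
¬C: Gödel ¬ of 0.53 = 0 (operand ≠ 0)
((((((A → B) → C) → A) → B) → A) → ¬C): 0.34 > 0, so result = 0
¬C: Gödel ¬ of 0.53 = 0 (operand ≠ 0)
(((((((A → B) → C) → A) → B) → A) → ¬C) → ¬C): 0 ≤ 0, so result = 1
((((((((A → B) → C) → A) → B) → A) → ¬C) → ¬C) → C): 1 > 0.53, so result = 0.53

0.53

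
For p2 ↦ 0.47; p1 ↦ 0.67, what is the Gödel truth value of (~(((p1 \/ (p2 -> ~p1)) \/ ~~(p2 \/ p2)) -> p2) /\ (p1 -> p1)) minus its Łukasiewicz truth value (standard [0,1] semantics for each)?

Gödel evaluation:
  ~p1: Gödel ¬ of 0.67 = 0 (operand ≠ 0)
  (p2 -> ~p1): 0.47 > 0, so result = 0
  (p1 \/ (p2 -> ~p1)) = max(0.67, 0) = 0.67
  (p2 \/ p2) = max(0.47, 0.47) = 0.47
  ~(p2 \/ p2): Gödel ¬ of 0.47 = 0 (operand ≠ 0)
  ~~(p2 \/ p2): Gödel ¬ of 0 = 1 (operand is 0)
  ((p1 \/ (p2 -> ~p1)) \/ ~~(p2 \/ p2)) = max(0.67, 1) = 1
  (((p1 \/ (p2 -> ~p1)) \/ ~~(p2 \/ p2)) -> p2): 1 > 0.47, so result = 0.47
  ~(((p1 \/ (p2 -> ~p1)) \/ ~~(p2 \/ p2)) -> p2): Gödel ¬ of 0.47 = 0 (operand ≠ 0)
  (p1 -> p1): 0.67 ≤ 0.67, so result = 1
  (~(((p1 \/ (p2 -> ~p1)) \/ ~~(p2 \/ p2)) -> p2) /\ (p1 -> p1)) = min(0, 1) = 0
  Gödel value = 0
Łukasiewicz evaluation:
  ~p1: Łukasiewicz ¬ gives 1 − 0.67 = 0.33
  (p2 -> ~p1): min(1, 1 − 0.47 + 0.33) = 0.86
  (p1 \/ (p2 -> ~p1)) = max(0.67, 0.86) = 0.86
  (p2 \/ p2) = max(0.47, 0.47) = 0.47
  ~(p2 \/ p2): Łukasiewicz ¬ gives 1 − 0.47 = 0.53
  ~~(p2 \/ p2): Łukasiewicz ¬ gives 1 − 0.53 = 0.47
  ((p1 \/ (p2 -> ~p1)) \/ ~~(p2 \/ p2)) = max(0.86, 0.47) = 0.86
  (((p1 \/ (p2 -> ~p1)) \/ ~~(p2 \/ p2)) -> p2): min(1, 1 − 0.86 + 0.47) = 0.61
  ~(((p1 \/ (p2 -> ~p1)) \/ ~~(p2 \/ p2)) -> p2): Łukasiewicz ¬ gives 1 − 0.61 = 0.39
  (p1 -> p1): min(1, 1 − 0.67 + 0.67) = 1
  (~(((p1 \/ (p2 -> ~p1)) \/ ~~(p2 \/ p2)) -> p2) /\ (p1 -> p1)) = min(0.39, 1) = 0.39
  Łukasiewicz value = 0.39
Difference: 0 − 0.39 = -0.39

-0.39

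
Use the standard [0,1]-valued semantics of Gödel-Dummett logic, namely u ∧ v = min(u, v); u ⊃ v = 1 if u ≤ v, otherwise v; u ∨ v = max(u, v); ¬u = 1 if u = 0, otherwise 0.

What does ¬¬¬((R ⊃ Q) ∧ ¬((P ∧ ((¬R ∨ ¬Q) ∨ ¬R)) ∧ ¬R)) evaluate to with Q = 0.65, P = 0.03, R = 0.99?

(R ⊃ Q): 0.99 > 0.65, so result = 0.65
¬R: Gödel ¬ of 0.99 = 0 (operand ≠ 0)
¬Q: Gödel ¬ of 0.65 = 0 (operand ≠ 0)
(¬R ∨ ¬Q) = max(0, 0) = 0
¬R: Gödel ¬ of 0.99 = 0 (operand ≠ 0)
((¬R ∨ ¬Q) ∨ ¬R) = max(0, 0) = 0
(P ∧ ((¬R ∨ ¬Q) ∨ ¬R)) = min(0.03, 0) = 0
¬R: Gödel ¬ of 0.99 = 0 (operand ≠ 0)
((P ∧ ((¬R ∨ ¬Q) ∨ ¬R)) ∧ ¬R) = min(0, 0) = 0
¬((P ∧ ((¬R ∨ ¬Q) ∨ ¬R)) ∧ ¬R): Gödel ¬ of 0 = 1 (operand is 0)
((R ⊃ Q) ∧ ¬((P ∧ ((¬R ∨ ¬Q) ∨ ¬R)) ∧ ¬R)) = min(0.65, 1) = 0.65
¬((R ⊃ Q) ∧ ¬((P ∧ ((¬R ∨ ¬Q) ∨ ¬R)) ∧ ¬R)): Gödel ¬ of 0.65 = 0 (operand ≠ 0)
¬¬((R ⊃ Q) ∧ ¬((P ∧ ((¬R ∨ ¬Q) ∨ ¬R)) ∧ ¬R)): Gödel ¬ of 0 = 1 (operand is 0)
¬¬¬((R ⊃ Q) ∧ ¬((P ∧ ((¬R ∨ ¬Q) ∨ ¬R)) ∧ ¬R)): Gödel ¬ of 1 = 0 (operand ≠ 0)

0.00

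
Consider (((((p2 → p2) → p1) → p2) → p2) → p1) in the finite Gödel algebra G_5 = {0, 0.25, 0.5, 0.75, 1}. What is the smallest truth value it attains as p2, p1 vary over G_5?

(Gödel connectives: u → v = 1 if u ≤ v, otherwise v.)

The minimum is attained at p2 = 0.25, p1 = 0:
  (p2 → p2): 0.25 ≤ 0.25, so result = 1
  ((p2 → p2) → p1): 1 > 0, so result = 0
  (((p2 → p2) → p1) → p2): 0 ≤ 0.25, so result = 1
  ((((p2 → p2) → p1) → p2) → p2): 1 > 0.25, so result = 0.25
  (((((p2 → p2) → p1) → p2) → p2) → p1): 0.25 > 0, so result = 0
Checking all 25 assignments confirms none give a value below 0.00.

0.00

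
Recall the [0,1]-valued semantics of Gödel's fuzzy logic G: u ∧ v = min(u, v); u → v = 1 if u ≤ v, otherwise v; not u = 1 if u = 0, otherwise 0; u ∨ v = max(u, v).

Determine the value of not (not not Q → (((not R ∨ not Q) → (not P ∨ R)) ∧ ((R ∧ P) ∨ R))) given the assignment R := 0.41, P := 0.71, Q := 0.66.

0.00

not Q: Gödel ¬ of 0.66 = 0 (operand ≠ 0)
not not Q: Gödel ¬ of 0 = 1 (operand is 0)
not R: Gödel ¬ of 0.41 = 0 (operand ≠ 0)
not Q: Gödel ¬ of 0.66 = 0 (operand ≠ 0)
(not R ∨ not Q) = max(0, 0) = 0
not P: Gödel ¬ of 0.71 = 0 (operand ≠ 0)
(not P ∨ R) = max(0, 0.41) = 0.41
((not R ∨ not Q) → (not P ∨ R)): 0 ≤ 0.41, so result = 1
(R ∧ P) = min(0.41, 0.71) = 0.41
((R ∧ P) ∨ R) = max(0.41, 0.41) = 0.41
(((not R ∨ not Q) → (not P ∨ R)) ∧ ((R ∧ P) ∨ R)) = min(1, 0.41) = 0.41
(not not Q → (((not R ∨ not Q) → (not P ∨ R)) ∧ ((R ∧ P) ∨ R))): 1 > 0.41, so result = 0.41
not (not not Q → (((not R ∨ not Q) → (not P ∨ R)) ∧ ((R ∧ P) ∨ R))): Gödel ¬ of 0.41 = 0 (operand ≠ 0)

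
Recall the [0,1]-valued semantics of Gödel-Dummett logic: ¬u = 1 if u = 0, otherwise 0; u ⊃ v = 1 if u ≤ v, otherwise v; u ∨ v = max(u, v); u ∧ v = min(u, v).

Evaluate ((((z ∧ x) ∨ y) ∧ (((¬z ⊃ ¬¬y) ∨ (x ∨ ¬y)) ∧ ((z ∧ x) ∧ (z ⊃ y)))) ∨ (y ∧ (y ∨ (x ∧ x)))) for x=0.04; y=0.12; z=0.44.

0.12

(z ∧ x) = min(0.44, 0.04) = 0.04
((z ∧ x) ∨ y) = max(0.04, 0.12) = 0.12
¬z: Gödel ¬ of 0.44 = 0 (operand ≠ 0)
¬y: Gödel ¬ of 0.12 = 0 (operand ≠ 0)
¬¬y: Gödel ¬ of 0 = 1 (operand is 0)
(¬z ⊃ ¬¬y): 0 ≤ 1, so result = 1
¬y: Gödel ¬ of 0.12 = 0 (operand ≠ 0)
(x ∨ ¬y) = max(0.04, 0) = 0.04
((¬z ⊃ ¬¬y) ∨ (x ∨ ¬y)) = max(1, 0.04) = 1
(z ∧ x) = min(0.44, 0.04) = 0.04
(z ⊃ y): 0.44 > 0.12, so result = 0.12
((z ∧ x) ∧ (z ⊃ y)) = min(0.04, 0.12) = 0.04
(((¬z ⊃ ¬¬y) ∨ (x ∨ ¬y)) ∧ ((z ∧ x) ∧ (z ⊃ y))) = min(1, 0.04) = 0.04
(((z ∧ x) ∨ y) ∧ (((¬z ⊃ ¬¬y) ∨ (x ∨ ¬y)) ∧ ((z ∧ x) ∧ (z ⊃ y)))) = min(0.12, 0.04) = 0.04
(x ∧ x) = min(0.04, 0.04) = 0.04
(y ∨ (x ∧ x)) = max(0.12, 0.04) = 0.12
(y ∧ (y ∨ (x ∧ x))) = min(0.12, 0.12) = 0.12
((((z ∧ x) ∨ y) ∧ (((¬z ⊃ ¬¬y) ∨ (x ∨ ¬y)) ∧ ((z ∧ x) ∧ (z ⊃ y)))) ∨ (y ∧ (y ∨ (x ∧ x)))) = max(0.04, 0.12) = 0.12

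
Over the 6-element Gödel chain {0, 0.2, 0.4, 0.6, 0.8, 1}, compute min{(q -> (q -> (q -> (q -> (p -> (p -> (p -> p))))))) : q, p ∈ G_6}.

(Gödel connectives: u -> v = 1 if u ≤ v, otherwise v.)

Every assignment gives 1. For instance at q = 0, p = 0:
  (p -> p): 0 ≤ 0, so result = 1
  (p -> (p -> p)): 0 ≤ 1, so result = 1
  (p -> (p -> (p -> p))): 0 ≤ 1, so result = 1
  (q -> (p -> (p -> (p -> p)))): 0 ≤ 1, so result = 1
  (q -> (q -> (p -> (p -> (p -> p))))): 0 ≤ 1, so result = 1
  (q -> (q -> (q -> (p -> (p -> (p -> p)))))): 0 ≤ 1, so result = 1
  (q -> (q -> (q -> (q -> (p -> (p -> (p -> p))))))): 0 ≤ 1, so result = 1
All 36 assignments give value 1 — the formula is a G_6-tautology.

1.00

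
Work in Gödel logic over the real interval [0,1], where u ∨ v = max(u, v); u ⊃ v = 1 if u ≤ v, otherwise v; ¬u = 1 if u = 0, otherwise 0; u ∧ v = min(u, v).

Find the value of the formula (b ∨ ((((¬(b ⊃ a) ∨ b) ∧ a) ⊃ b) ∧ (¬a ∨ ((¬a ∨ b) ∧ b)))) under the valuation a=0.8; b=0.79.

0.79

(b ⊃ a): 0.79 ≤ 0.8, so result = 1
¬(b ⊃ a): Gödel ¬ of 1 = 0 (operand ≠ 0)
(¬(b ⊃ a) ∨ b) = max(0, 0.79) = 0.79
((¬(b ⊃ a) ∨ b) ∧ a) = min(0.79, 0.8) = 0.79
(((¬(b ⊃ a) ∨ b) ∧ a) ⊃ b): 0.79 ≤ 0.79, so result = 1
¬a: Gödel ¬ of 0.8 = 0 (operand ≠ 0)
¬a: Gödel ¬ of 0.8 = 0 (operand ≠ 0)
(¬a ∨ b) = max(0, 0.79) = 0.79
((¬a ∨ b) ∧ b) = min(0.79, 0.79) = 0.79
(¬a ∨ ((¬a ∨ b) ∧ b)) = max(0, 0.79) = 0.79
((((¬(b ⊃ a) ∨ b) ∧ a) ⊃ b) ∧ (¬a ∨ ((¬a ∨ b) ∧ b))) = min(1, 0.79) = 0.79
(b ∨ ((((¬(b ⊃ a) ∨ b) ∧ a) ⊃ b) ∧ (¬a ∨ ((¬a ∨ b) ∧ b)))) = max(0.79, 0.79) = 0.79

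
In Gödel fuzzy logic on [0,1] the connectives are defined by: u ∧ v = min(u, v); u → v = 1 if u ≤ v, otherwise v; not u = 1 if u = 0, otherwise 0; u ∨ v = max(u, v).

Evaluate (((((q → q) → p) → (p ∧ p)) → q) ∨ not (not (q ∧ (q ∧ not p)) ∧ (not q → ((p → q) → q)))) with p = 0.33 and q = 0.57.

0.57

(q → q): 0.57 ≤ 0.57, so result = 1
((q → q) → p): 1 > 0.33, so result = 0.33
(p ∧ p) = min(0.33, 0.33) = 0.33
(((q → q) → p) → (p ∧ p)): 0.33 ≤ 0.33, so result = 1
((((q → q) → p) → (p ∧ p)) → q): 1 > 0.57, so result = 0.57
not p: Gödel ¬ of 0.33 = 0 (operand ≠ 0)
(q ∧ not p) = min(0.57, 0) = 0
(q ∧ (q ∧ not p)) = min(0.57, 0) = 0
not (q ∧ (q ∧ not p)): Gödel ¬ of 0 = 1 (operand is 0)
not q: Gödel ¬ of 0.57 = 0 (operand ≠ 0)
(p → q): 0.33 ≤ 0.57, so result = 1
((p → q) → q): 1 > 0.57, so result = 0.57
(not q → ((p → q) → q)): 0 ≤ 0.57, so result = 1
(not (q ∧ (q ∧ not p)) ∧ (not q → ((p → q) → q))) = min(1, 1) = 1
not (not (q ∧ (q ∧ not p)) ∧ (not q → ((p → q) → q))): Gödel ¬ of 1 = 0 (operand ≠ 0)
(((((q → q) → p) → (p ∧ p)) → q) ∨ not (not (q ∧ (q ∧ not p)) ∧ (not q → ((p → q) → q)))) = max(0.57, 0) = 0.57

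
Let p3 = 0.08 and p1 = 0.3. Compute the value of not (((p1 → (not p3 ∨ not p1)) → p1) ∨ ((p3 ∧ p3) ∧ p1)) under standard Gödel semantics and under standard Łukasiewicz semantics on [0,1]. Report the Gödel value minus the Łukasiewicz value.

Gödel evaluation:
  not p3: Gödel ¬ of 0.08 = 0 (operand ≠ 0)
  not p1: Gödel ¬ of 0.3 = 0 (operand ≠ 0)
  (not p3 ∨ not p1) = max(0, 0) = 0
  (p1 → (not p3 ∨ not p1)): 0.3 > 0, so result = 0
  ((p1 → (not p3 ∨ not p1)) → p1): 0 ≤ 0.3, so result = 1
  (p3 ∧ p3) = min(0.08, 0.08) = 0.08
  ((p3 ∧ p3) ∧ p1) = min(0.08, 0.3) = 0.08
  (((p1 → (not p3 ∨ not p1)) → p1) ∨ ((p3 ∧ p3) ∧ p1)) = max(1, 0.08) = 1
  not (((p1 → (not p3 ∨ not p1)) → p1) ∨ ((p3 ∧ p3) ∧ p1)): Gödel ¬ of 1 = 0 (operand ≠ 0)
  Gödel value = 0
Łukasiewicz evaluation:
  not p3: Łukasiewicz ¬ gives 1 − 0.08 = 0.92
  not p1: Łukasiewicz ¬ gives 1 − 0.3 = 0.7
  (not p3 ∨ not p1) = max(0.92, 0.7) = 0.92
  (p1 → (not p3 ∨ not p1)): min(1, 1 − 0.3 + 0.92) = 1
  ((p1 → (not p3 ∨ not p1)) → p1): min(1, 1 − 1 + 0.3) = 0.3
  (p3 ∧ p3) = min(0.08, 0.08) = 0.08
  ((p3 ∧ p3) ∧ p1) = min(0.08, 0.3) = 0.08
  (((p1 → (not p3 ∨ not p1)) → p1) ∨ ((p3 ∧ p3) ∧ p1)) = max(0.3, 0.08) = 0.3
  not (((p1 → (not p3 ∨ not p1)) → p1) ∨ ((p3 ∧ p3) ∧ p1)): Łukasiewicz ¬ gives 1 − 0.3 = 0.7
  Łukasiewicz value = 0.7
Difference: 0 − 0.7 = -0.70

-0.70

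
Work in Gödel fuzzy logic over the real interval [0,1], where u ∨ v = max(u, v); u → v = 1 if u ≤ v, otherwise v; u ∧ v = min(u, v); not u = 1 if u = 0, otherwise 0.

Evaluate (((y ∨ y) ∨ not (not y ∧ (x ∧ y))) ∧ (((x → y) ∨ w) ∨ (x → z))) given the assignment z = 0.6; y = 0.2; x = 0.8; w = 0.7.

0.70

(y ∨ y) = max(0.2, 0.2) = 0.2
not y: Gödel ¬ of 0.2 = 0 (operand ≠ 0)
(x ∧ y) = min(0.8, 0.2) = 0.2
(not y ∧ (x ∧ y)) = min(0, 0.2) = 0
not (not y ∧ (x ∧ y)): Gödel ¬ of 0 = 1 (operand is 0)
((y ∨ y) ∨ not (not y ∧ (x ∧ y))) = max(0.2, 1) = 1
(x → y): 0.8 > 0.2, so result = 0.2
((x → y) ∨ w) = max(0.2, 0.7) = 0.7
(x → z): 0.8 > 0.6, so result = 0.6
(((x → y) ∨ w) ∨ (x → z)) = max(0.7, 0.6) = 0.7
(((y ∨ y) ∨ not (not y ∧ (x ∧ y))) ∧ (((x → y) ∨ w) ∨ (x → z))) = min(1, 0.7) = 0.7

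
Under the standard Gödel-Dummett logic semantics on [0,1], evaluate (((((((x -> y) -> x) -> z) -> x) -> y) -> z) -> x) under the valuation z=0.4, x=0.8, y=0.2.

0.80

(x -> y): 0.8 > 0.2, so result = 0.2
((x -> y) -> x): 0.2 ≤ 0.8, so result = 1
(((x -> y) -> x) -> z): 1 > 0.4, so result = 0.4
((((x -> y) -> x) -> z) -> x): 0.4 ≤ 0.8, so result = 1
(((((x -> y) -> x) -> z) -> x) -> y): 1 > 0.2, so result = 0.2
((((((x -> y) -> x) -> z) -> x) -> y) -> z): 0.2 ≤ 0.4, so result = 1
(((((((x -> y) -> x) -> z) -> x) -> y) -> z) -> x): 1 > 0.8, so result = 0.8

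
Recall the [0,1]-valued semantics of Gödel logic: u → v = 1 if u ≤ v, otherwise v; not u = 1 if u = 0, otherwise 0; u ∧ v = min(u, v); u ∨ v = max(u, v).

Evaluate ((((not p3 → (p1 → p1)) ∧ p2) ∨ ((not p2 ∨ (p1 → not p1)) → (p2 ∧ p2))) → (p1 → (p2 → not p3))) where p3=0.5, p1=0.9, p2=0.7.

not p3: Gödel ¬ of 0.5 = 0 (operand ≠ 0)
(p1 → p1): 0.9 ≤ 0.9, so result = 1
(not p3 → (p1 → p1)): 0 ≤ 1, so result = 1
((not p3 → (p1 → p1)) ∧ p2) = min(1, 0.7) = 0.7
not p2: Gödel ¬ of 0.7 = 0 (operand ≠ 0)
not p1: Gödel ¬ of 0.9 = 0 (operand ≠ 0)
(p1 → not p1): 0.9 > 0, so result = 0
(not p2 ∨ (p1 → not p1)) = max(0, 0) = 0
(p2 ∧ p2) = min(0.7, 0.7) = 0.7
((not p2 ∨ (p1 → not p1)) → (p2 ∧ p2)): 0 ≤ 0.7, so result = 1
(((not p3 → (p1 → p1)) ∧ p2) ∨ ((not p2 ∨ (p1 → not p1)) → (p2 ∧ p2))) = max(0.7, 1) = 1
not p3: Gödel ¬ of 0.5 = 0 (operand ≠ 0)
(p2 → not p3): 0.7 > 0, so result = 0
(p1 → (p2 → not p3)): 0.9 > 0, so result = 0
((((not p3 → (p1 → p1)) ∧ p2) ∨ ((not p2 ∨ (p1 → not p1)) → (p2 ∧ p2))) → (p1 → (p2 → not p3))): 1 > 0, so result = 0

0.00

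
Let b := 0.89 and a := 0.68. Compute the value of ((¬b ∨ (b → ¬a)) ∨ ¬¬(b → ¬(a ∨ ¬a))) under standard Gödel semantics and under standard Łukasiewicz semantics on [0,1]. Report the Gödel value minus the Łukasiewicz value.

-0.43

Gödel evaluation:
  ¬b: Gödel ¬ of 0.89 = 0 (operand ≠ 0)
  ¬a: Gödel ¬ of 0.68 = 0 (operand ≠ 0)
  (b → ¬a): 0.89 > 0, so result = 0
  (¬b ∨ (b → ¬a)) = max(0, 0) = 0
  ¬a: Gödel ¬ of 0.68 = 0 (operand ≠ 0)
  (a ∨ ¬a) = max(0.68, 0) = 0.68
  ¬(a ∨ ¬a): Gödel ¬ of 0.68 = 0 (operand ≠ 0)
  (b → ¬(a ∨ ¬a)): 0.89 > 0, so result = 0
  ¬(b → ¬(a ∨ ¬a)): Gödel ¬ of 0 = 1 (operand is 0)
  ¬¬(b → ¬(a ∨ ¬a)): Gödel ¬ of 1 = 0 (operand ≠ 0)
  ((¬b ∨ (b → ¬a)) ∨ ¬¬(b → ¬(a ∨ ¬a))) = max(0, 0) = 0
  Gödel value = 0
Łukasiewicz evaluation:
  ¬b: Łukasiewicz ¬ gives 1 − 0.89 = 0.11
  ¬a: Łukasiewicz ¬ gives 1 − 0.68 = 0.32
  (b → ¬a): min(1, 1 − 0.89 + 0.32) = 0.43
  (¬b ∨ (b → ¬a)) = max(0.11, 0.43) = 0.43
  ¬a: Łukasiewicz ¬ gives 1 − 0.68 = 0.32
  (a ∨ ¬a) = max(0.68, 0.32) = 0.68
  ¬(a ∨ ¬a): Łukasiewicz ¬ gives 1 − 0.68 = 0.32
  (b → ¬(a ∨ ¬a)): min(1, 1 − 0.89 + 0.32) = 0.43
  ¬(b → ¬(a ∨ ¬a)): Łukasiewicz ¬ gives 1 − 0.43 = 0.57
  ¬¬(b → ¬(a ∨ ¬a)): Łukasiewicz ¬ gives 1 − 0.57 = 0.43
  ((¬b ∨ (b → ¬a)) ∨ ¬¬(b → ¬(a ∨ ¬a))) = max(0.43, 0.43) = 0.43
  Łukasiewicz value = 0.43
Difference: 0 − 0.43 = -0.43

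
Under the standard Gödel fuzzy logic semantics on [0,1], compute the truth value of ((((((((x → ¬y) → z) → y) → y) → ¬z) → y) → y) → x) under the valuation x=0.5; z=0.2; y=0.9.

0.50

¬y: Gödel ¬ of 0.9 = 0 (operand ≠ 0)
(x → ¬y): 0.5 > 0, so result = 0
((x → ¬y) → z): 0 ≤ 0.2, so result = 1
(((x → ¬y) → z) → y): 1 > 0.9, so result = 0.9
((((x → ¬y) → z) → y) → y): 0.9 ≤ 0.9, so result = 1
¬z: Gödel ¬ of 0.2 = 0 (operand ≠ 0)
(((((x → ¬y) → z) → y) → y) → ¬z): 1 > 0, so result = 0
((((((x → ¬y) → z) → y) → y) → ¬z) → y): 0 ≤ 0.9, so result = 1
(((((((x → ¬y) → z) → y) → y) → ¬z) → y) → y): 1 > 0.9, so result = 0.9
((((((((x → ¬y) → z) → y) → y) → ¬z) → y) → y) → x): 0.9 > 0.5, so result = 0.5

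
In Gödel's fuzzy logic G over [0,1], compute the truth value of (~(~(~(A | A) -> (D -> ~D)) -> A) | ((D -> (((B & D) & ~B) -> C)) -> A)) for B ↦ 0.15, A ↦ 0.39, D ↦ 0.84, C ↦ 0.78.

0.39

(A | A) = max(0.39, 0.39) = 0.39
~(A | A): Gödel ¬ of 0.39 = 0 (operand ≠ 0)
~D: Gödel ¬ of 0.84 = 0 (operand ≠ 0)
(D -> ~D): 0.84 > 0, so result = 0
(~(A | A) -> (D -> ~D)): 0 ≤ 0, so result = 1
~(~(A | A) -> (D -> ~D)): Gödel ¬ of 1 = 0 (operand ≠ 0)
(~(~(A | A) -> (D -> ~D)) -> A): 0 ≤ 0.39, so result = 1
~(~(~(A | A) -> (D -> ~D)) -> A): Gödel ¬ of 1 = 0 (operand ≠ 0)
(B & D) = min(0.15, 0.84) = 0.15
~B: Gödel ¬ of 0.15 = 0 (operand ≠ 0)
((B & D) & ~B) = min(0.15, 0) = 0
(((B & D) & ~B) -> C): 0 ≤ 0.78, so result = 1
(D -> (((B & D) & ~B) -> C)): 0.84 ≤ 1, so result = 1
((D -> (((B & D) & ~B) -> C)) -> A): 1 > 0.39, so result = 0.39
(~(~(~(A | A) -> (D -> ~D)) -> A) | ((D -> (((B & D) & ~B) -> C)) -> A)) = max(0, 0.39) = 0.39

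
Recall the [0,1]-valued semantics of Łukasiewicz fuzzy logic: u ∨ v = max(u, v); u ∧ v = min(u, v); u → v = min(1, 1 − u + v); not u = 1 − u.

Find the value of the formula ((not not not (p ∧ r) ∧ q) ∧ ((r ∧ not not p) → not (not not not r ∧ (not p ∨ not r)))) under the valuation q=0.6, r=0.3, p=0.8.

(p ∧ r) = min(0.8, 0.3) = 0.3
not (p ∧ r): Łukasiewicz ¬ gives 1 − 0.3 = 0.7
not not (p ∧ r): Łukasiewicz ¬ gives 1 − 0.7 = 0.3
not not not (p ∧ r): Łukasiewicz ¬ gives 1 − 0.3 = 0.7
(not not not (p ∧ r) ∧ q) = min(0.7, 0.6) = 0.6
not p: Łukasiewicz ¬ gives 1 − 0.8 = 0.2
not not p: Łukasiewicz ¬ gives 1 − 0.2 = 0.8
(r ∧ not not p) = min(0.3, 0.8) = 0.3
not r: Łukasiewicz ¬ gives 1 − 0.3 = 0.7
not not r: Łukasiewicz ¬ gives 1 − 0.7 = 0.3
not not not r: Łukasiewicz ¬ gives 1 − 0.3 = 0.7
not p: Łukasiewicz ¬ gives 1 − 0.8 = 0.2
not r: Łukasiewicz ¬ gives 1 − 0.3 = 0.7
(not p ∨ not r) = max(0.2, 0.7) = 0.7
(not not not r ∧ (not p ∨ not r)) = min(0.7, 0.7) = 0.7
not (not not not r ∧ (not p ∨ not r)): Łukasiewicz ¬ gives 1 − 0.7 = 0.3
((r ∧ not not p) → not (not not not r ∧ (not p ∨ not r))): min(1, 1 − 0.3 + 0.3) = 1
((not not not (p ∧ r) ∧ q) ∧ ((r ∧ not not p) → not (not not not r ∧ (not p ∨ not r)))) = min(0.6, 1) = 0.6

0.60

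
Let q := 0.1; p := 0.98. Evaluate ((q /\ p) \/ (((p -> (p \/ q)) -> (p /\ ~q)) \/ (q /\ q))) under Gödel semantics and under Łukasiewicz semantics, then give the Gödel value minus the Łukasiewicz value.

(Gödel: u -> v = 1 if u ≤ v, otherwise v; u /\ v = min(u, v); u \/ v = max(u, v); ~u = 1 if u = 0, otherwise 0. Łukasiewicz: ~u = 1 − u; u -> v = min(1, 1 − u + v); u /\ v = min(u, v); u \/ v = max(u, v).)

-0.80

Gödel evaluation:
  (q /\ p) = min(0.1, 0.98) = 0.1
  (p \/ q) = max(0.98, 0.1) = 0.98
  (p -> (p \/ q)): 0.98 ≤ 0.98, so result = 1
  ~q: Gödel ¬ of 0.1 = 0 (operand ≠ 0)
  (p /\ ~q) = min(0.98, 0) = 0
  ((p -> (p \/ q)) -> (p /\ ~q)): 1 > 0, so result = 0
  (q /\ q) = min(0.1, 0.1) = 0.1
  (((p -> (p \/ q)) -> (p /\ ~q)) \/ (q /\ q)) = max(0, 0.1) = 0.1
  ((q /\ p) \/ (((p -> (p \/ q)) -> (p /\ ~q)) \/ (q /\ q))) = max(0.1, 0.1) = 0.1
  Gödel value = 0.1
Łukasiewicz evaluation:
  (q /\ p) = min(0.1, 0.98) = 0.1
  (p \/ q) = max(0.98, 0.1) = 0.98
  (p -> (p \/ q)): min(1, 1 − 0.98 + 0.98) = 1
  ~q: Łukasiewicz ¬ gives 1 − 0.1 = 0.9
  (p /\ ~q) = min(0.98, 0.9) = 0.9
  ((p -> (p \/ q)) -> (p /\ ~q)): min(1, 1 − 1 + 0.9) = 0.9
  (q /\ q) = min(0.1, 0.1) = 0.1
  (((p -> (p \/ q)) -> (p /\ ~q)) \/ (q /\ q)) = max(0.9, 0.1) = 0.9
  ((q /\ p) \/ (((p -> (p \/ q)) -> (p /\ ~q)) \/ (q /\ q))) = max(0.1, 0.9) = 0.9
  Łukasiewicz value = 0.9
Difference: 0.1 − 0.9 = -0.80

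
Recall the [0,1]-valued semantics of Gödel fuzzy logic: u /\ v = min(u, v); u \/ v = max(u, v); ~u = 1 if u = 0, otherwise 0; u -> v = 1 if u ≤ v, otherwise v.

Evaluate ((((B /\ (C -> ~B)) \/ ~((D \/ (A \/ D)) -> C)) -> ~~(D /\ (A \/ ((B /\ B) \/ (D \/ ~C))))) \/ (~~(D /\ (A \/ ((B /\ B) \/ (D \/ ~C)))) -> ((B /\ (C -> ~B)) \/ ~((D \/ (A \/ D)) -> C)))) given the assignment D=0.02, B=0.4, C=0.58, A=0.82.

~B: Gödel ¬ of 0.4 = 0 (operand ≠ 0)
(C -> ~B): 0.58 > 0, so result = 0
(B /\ (C -> ~B)) = min(0.4, 0) = 0
(A \/ D) = max(0.82, 0.02) = 0.82
(D \/ (A \/ D)) = max(0.02, 0.82) = 0.82
((D \/ (A \/ D)) -> C): 0.82 > 0.58, so result = 0.58
~((D \/ (A \/ D)) -> C): Gödel ¬ of 0.58 = 0 (operand ≠ 0)
((B /\ (C -> ~B)) \/ ~((D \/ (A \/ D)) -> C)) = max(0, 0) = 0
(B /\ B) = min(0.4, 0.4) = 0.4
~C: Gödel ¬ of 0.58 = 0 (operand ≠ 0)
(D \/ ~C) = max(0.02, 0) = 0.02
((B /\ B) \/ (D \/ ~C)) = max(0.4, 0.02) = 0.4
(A \/ ((B /\ B) \/ (D \/ ~C))) = max(0.82, 0.4) = 0.82
(D /\ (A \/ ((B /\ B) \/ (D \/ ~C)))) = min(0.02, 0.82) = 0.02
~(D /\ (A \/ ((B /\ B) \/ (D \/ ~C)))): Gödel ¬ of 0.02 = 0 (operand ≠ 0)
~~(D /\ (A \/ ((B /\ B) \/ (D \/ ~C)))): Gödel ¬ of 0 = 1 (operand is 0)
(((B /\ (C -> ~B)) \/ ~((D \/ (A \/ D)) -> C)) -> ~~(D /\ (A \/ ((B /\ B) \/ (D \/ ~C))))): 0 ≤ 1, so result = 1
(B /\ B) = min(0.4, 0.4) = 0.4
~C: Gödel ¬ of 0.58 = 0 (operand ≠ 0)
(D \/ ~C) = max(0.02, 0) = 0.02
((B /\ B) \/ (D \/ ~C)) = max(0.4, 0.02) = 0.4
(A \/ ((B /\ B) \/ (D \/ ~C))) = max(0.82, 0.4) = 0.82
(D /\ (A \/ ((B /\ B) \/ (D \/ ~C)))) = min(0.02, 0.82) = 0.02
~(D /\ (A \/ ((B /\ B) \/ (D \/ ~C)))): Gödel ¬ of 0.02 = 0 (operand ≠ 0)
~~(D /\ (A \/ ((B /\ B) \/ (D \/ ~C)))): Gödel ¬ of 0 = 1 (operand is 0)
~B: Gödel ¬ of 0.4 = 0 (operand ≠ 0)
(C -> ~B): 0.58 > 0, so result = 0
(B /\ (C -> ~B)) = min(0.4, 0) = 0
(A \/ D) = max(0.82, 0.02) = 0.82
(D \/ (A \/ D)) = max(0.02, 0.82) = 0.82
((D \/ (A \/ D)) -> C): 0.82 > 0.58, so result = 0.58
~((D \/ (A \/ D)) -> C): Gödel ¬ of 0.58 = 0 (operand ≠ 0)
((B /\ (C -> ~B)) \/ ~((D \/ (A \/ D)) -> C)) = max(0, 0) = 0
(~~(D /\ (A \/ ((B /\ B) \/ (D \/ ~C)))) -> ((B /\ (C -> ~B)) \/ ~((D \/ (A \/ D)) -> C))): 1 > 0, so result = 0
((((B /\ (C -> ~B)) \/ ~((D \/ (A \/ D)) -> C)) -> ~~(D /\ (A \/ ((B /\ B) \/ (D \/ ~C))))) \/ (~~(D /\ (A \/ ((B /\ B) \/ (D \/ ~C)))) -> ((B /\ (C -> ~B)) \/ ~((D \/ (A \/ D)) -> C)))) = max(1, 0) = 1

1.00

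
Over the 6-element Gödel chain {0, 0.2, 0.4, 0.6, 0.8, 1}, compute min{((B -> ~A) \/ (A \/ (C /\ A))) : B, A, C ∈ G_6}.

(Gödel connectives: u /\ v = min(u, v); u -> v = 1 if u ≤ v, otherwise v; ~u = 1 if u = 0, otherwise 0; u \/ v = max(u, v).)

The minimum is attained at B = 0.2, A = 0.2, C = 0:
  ~A: Gödel ¬ of 0.2 = 0 (operand ≠ 0)
  (B -> ~A): 0.2 > 0, so result = 0
  (C /\ A) = min(0, 0.2) = 0
  (A \/ (C /\ A)) = max(0.2, 0) = 0.2
  ((B -> ~A) \/ (A \/ (C /\ A))) = max(0, 0.2) = 0.2
Checking all 216 assignments confirms none give a value below 0.20.

0.20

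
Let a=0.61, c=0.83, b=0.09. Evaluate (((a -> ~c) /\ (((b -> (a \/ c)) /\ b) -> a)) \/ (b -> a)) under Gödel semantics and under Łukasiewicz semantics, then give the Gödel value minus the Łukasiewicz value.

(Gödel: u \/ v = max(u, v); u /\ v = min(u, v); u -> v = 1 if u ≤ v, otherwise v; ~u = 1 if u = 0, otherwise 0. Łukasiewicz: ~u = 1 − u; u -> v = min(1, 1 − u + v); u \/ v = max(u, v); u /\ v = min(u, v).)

Gödel evaluation:
  ~c: Gödel ¬ of 0.83 = 0 (operand ≠ 0)
  (a -> ~c): 0.61 > 0, so result = 0
  (a \/ c) = max(0.61, 0.83) = 0.83
  (b -> (a \/ c)): 0.09 ≤ 0.83, so result = 1
  ((b -> (a \/ c)) /\ b) = min(1, 0.09) = 0.09
  (((b -> (a \/ c)) /\ b) -> a): 0.09 ≤ 0.61, so result = 1
  ((a -> ~c) /\ (((b -> (a \/ c)) /\ b) -> a)) = min(0, 1) = 0
  (b -> a): 0.09 ≤ 0.61, so result = 1
  (((a -> ~c) /\ (((b -> (a \/ c)) /\ b) -> a)) \/ (b -> a)) = max(0, 1) = 1
  Gödel value = 1
Łukasiewicz evaluation:
  ~c: Łukasiewicz ¬ gives 1 − 0.83 = 0.17
  (a -> ~c): min(1, 1 − 0.61 + 0.17) = 0.56
  (a \/ c) = max(0.61, 0.83) = 0.83
  (b -> (a \/ c)): min(1, 1 − 0.09 + 0.83) = 1
  ((b -> (a \/ c)) /\ b) = min(1, 0.09) = 0.09
  (((b -> (a \/ c)) /\ b) -> a): min(1, 1 − 0.09 + 0.61) = 1
  ((a -> ~c) /\ (((b -> (a \/ c)) /\ b) -> a)) = min(0.56, 1) = 0.56
  (b -> a): min(1, 1 − 0.09 + 0.61) = 1
  (((a -> ~c) /\ (((b -> (a \/ c)) /\ b) -> a)) \/ (b -> a)) = max(0.56, 1) = 1
  Łukasiewicz value = 1
Difference: 1 − 1 = 0.00

0.00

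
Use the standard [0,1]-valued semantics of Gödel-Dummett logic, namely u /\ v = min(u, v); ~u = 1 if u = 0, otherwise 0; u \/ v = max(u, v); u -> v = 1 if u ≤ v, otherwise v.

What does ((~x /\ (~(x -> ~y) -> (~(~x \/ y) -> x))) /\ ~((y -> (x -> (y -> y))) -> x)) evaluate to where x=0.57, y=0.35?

0.00

~x: Gödel ¬ of 0.57 = 0 (operand ≠ 0)
~y: Gödel ¬ of 0.35 = 0 (operand ≠ 0)
(x -> ~y): 0.57 > 0, so result = 0
~(x -> ~y): Gödel ¬ of 0 = 1 (operand is 0)
~x: Gödel ¬ of 0.57 = 0 (operand ≠ 0)
(~x \/ y) = max(0, 0.35) = 0.35
~(~x \/ y): Gödel ¬ of 0.35 = 0 (operand ≠ 0)
(~(~x \/ y) -> x): 0 ≤ 0.57, so result = 1
(~(x -> ~y) -> (~(~x \/ y) -> x)): 1 ≤ 1, so result = 1
(~x /\ (~(x -> ~y) -> (~(~x \/ y) -> x))) = min(0, 1) = 0
(y -> y): 0.35 ≤ 0.35, so result = 1
(x -> (y -> y)): 0.57 ≤ 1, so result = 1
(y -> (x -> (y -> y))): 0.35 ≤ 1, so result = 1
((y -> (x -> (y -> y))) -> x): 1 > 0.57, so result = 0.57
~((y -> (x -> (y -> y))) -> x): Gödel ¬ of 0.57 = 0 (operand ≠ 0)
((~x /\ (~(x -> ~y) -> (~(~x \/ y) -> x))) /\ ~((y -> (x -> (y -> y))) -> x)) = min(0, 0) = 0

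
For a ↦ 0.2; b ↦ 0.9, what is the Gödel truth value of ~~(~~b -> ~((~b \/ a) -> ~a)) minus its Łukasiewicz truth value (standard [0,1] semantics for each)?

0.90

Gödel evaluation:
  ~b: Gödel ¬ of 0.9 = 0 (operand ≠ 0)
  ~~b: Gödel ¬ of 0 = 1 (operand is 0)
  ~b: Gödel ¬ of 0.9 = 0 (operand ≠ 0)
  (~b \/ a) = max(0, 0.2) = 0.2
  ~a: Gödel ¬ of 0.2 = 0 (operand ≠ 0)
  ((~b \/ a) -> ~a): 0.2 > 0, so result = 0
  ~((~b \/ a) -> ~a): Gödel ¬ of 0 = 1 (operand is 0)
  (~~b -> ~((~b \/ a) -> ~a)): 1 ≤ 1, so result = 1
  ~(~~b -> ~((~b \/ a) -> ~a)): Gödel ¬ of 1 = 0 (operand ≠ 0)
  ~~(~~b -> ~((~b \/ a) -> ~a)): Gödel ¬ of 0 = 1 (operand is 0)
  Gödel value = 1
Łukasiewicz evaluation:
  ~b: Łukasiewicz ¬ gives 1 − 0.9 = 0.1
  ~~b: Łukasiewicz ¬ gives 1 − 0.1 = 0.9
  ~b: Łukasiewicz ¬ gives 1 − 0.9 = 0.1
  (~b \/ a) = max(0.1, 0.2) = 0.2
  ~a: Łukasiewicz ¬ gives 1 − 0.2 = 0.8
  ((~b \/ a) -> ~a): min(1, 1 − 0.2 + 0.8) = 1
  ~((~b \/ a) -> ~a): Łukasiewicz ¬ gives 1 − 1 = 0
  (~~b -> ~((~b \/ a) -> ~a)): min(1, 1 − 0.9 + 0) = 0.1
  ~(~~b -> ~((~b \/ a) -> ~a)): Łukasiewicz ¬ gives 1 − 0.1 = 0.9
  ~~(~~b -> ~((~b \/ a) -> ~a)): Łukasiewicz ¬ gives 1 − 0.9 = 0.1
  Łukasiewicz value = 0.1
Difference: 1 − 0.1 = 0.90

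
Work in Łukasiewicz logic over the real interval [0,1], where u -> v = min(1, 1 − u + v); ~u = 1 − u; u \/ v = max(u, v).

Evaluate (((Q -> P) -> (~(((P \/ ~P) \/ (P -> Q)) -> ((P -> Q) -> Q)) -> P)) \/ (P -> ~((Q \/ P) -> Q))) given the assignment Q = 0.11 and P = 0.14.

0.89

(Q -> P): min(1, 1 − 0.11 + 0.14) = 1
~P: Łukasiewicz ¬ gives 1 − 0.14 = 0.86
(P \/ ~P) = max(0.14, 0.86) = 0.86
(P -> Q): min(1, 1 − 0.14 + 0.11) = 0.97
((P \/ ~P) \/ (P -> Q)) = max(0.86, 0.97) = 0.97
(P -> Q): min(1, 1 − 0.14 + 0.11) = 0.97
((P -> Q) -> Q): min(1, 1 − 0.97 + 0.11) = 0.14
(((P \/ ~P) \/ (P -> Q)) -> ((P -> Q) -> Q)): min(1, 1 − 0.97 + 0.14) = 0.17
~(((P \/ ~P) \/ (P -> Q)) -> ((P -> Q) -> Q)): Łukasiewicz ¬ gives 1 − 0.17 = 0.83
(~(((P \/ ~P) \/ (P -> Q)) -> ((P -> Q) -> Q)) -> P): min(1, 1 − 0.83 + 0.14) = 0.31
((Q -> P) -> (~(((P \/ ~P) \/ (P -> Q)) -> ((P -> Q) -> Q)) -> P)): min(1, 1 − 1 + 0.31) = 0.31
(Q \/ P) = max(0.11, 0.14) = 0.14
((Q \/ P) -> Q): min(1, 1 − 0.14 + 0.11) = 0.97
~((Q \/ P) -> Q): Łukasiewicz ¬ gives 1 − 0.97 = 0.03
(P -> ~((Q \/ P) -> Q)): min(1, 1 − 0.14 + 0.03) = 0.89
(((Q -> P) -> (~(((P \/ ~P) \/ (P -> Q)) -> ((P -> Q) -> Q)) -> P)) \/ (P -> ~((Q \/ P) -> Q))) = max(0.31, 0.89) = 0.89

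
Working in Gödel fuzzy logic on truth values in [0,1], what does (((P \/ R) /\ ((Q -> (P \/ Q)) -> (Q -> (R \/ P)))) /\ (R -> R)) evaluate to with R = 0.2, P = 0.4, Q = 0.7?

(P \/ R) = max(0.4, 0.2) = 0.4
(P \/ Q) = max(0.4, 0.7) = 0.7
(Q -> (P \/ Q)): 0.7 ≤ 0.7, so result = 1
(R \/ P) = max(0.2, 0.4) = 0.4
(Q -> (R \/ P)): 0.7 > 0.4, so result = 0.4
((Q -> (P \/ Q)) -> (Q -> (R \/ P))): 1 > 0.4, so result = 0.4
((P \/ R) /\ ((Q -> (P \/ Q)) -> (Q -> (R \/ P)))) = min(0.4, 0.4) = 0.4
(R -> R): 0.2 ≤ 0.2, so result = 1
(((P \/ R) /\ ((Q -> (P \/ Q)) -> (Q -> (R \/ P)))) /\ (R -> R)) = min(0.4, 1) = 0.4

0.40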